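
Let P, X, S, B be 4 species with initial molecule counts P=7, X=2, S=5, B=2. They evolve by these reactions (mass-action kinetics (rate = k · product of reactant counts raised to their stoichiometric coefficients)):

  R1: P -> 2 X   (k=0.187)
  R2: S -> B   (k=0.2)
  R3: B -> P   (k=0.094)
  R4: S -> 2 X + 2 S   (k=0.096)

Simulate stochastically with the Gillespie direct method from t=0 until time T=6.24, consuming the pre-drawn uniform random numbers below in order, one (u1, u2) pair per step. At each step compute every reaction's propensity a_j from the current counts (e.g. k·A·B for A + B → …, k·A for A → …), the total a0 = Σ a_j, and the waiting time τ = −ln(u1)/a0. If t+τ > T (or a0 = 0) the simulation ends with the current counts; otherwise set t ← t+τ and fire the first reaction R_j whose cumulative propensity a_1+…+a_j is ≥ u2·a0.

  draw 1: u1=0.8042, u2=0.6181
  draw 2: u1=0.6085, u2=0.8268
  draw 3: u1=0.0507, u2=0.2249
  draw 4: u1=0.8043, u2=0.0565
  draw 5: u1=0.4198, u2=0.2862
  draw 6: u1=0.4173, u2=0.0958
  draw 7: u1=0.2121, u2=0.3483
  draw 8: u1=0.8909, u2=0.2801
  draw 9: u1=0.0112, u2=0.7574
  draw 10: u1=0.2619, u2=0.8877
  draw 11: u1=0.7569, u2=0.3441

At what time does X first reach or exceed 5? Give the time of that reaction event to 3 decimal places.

t=0.000: P=7 X=2 S=5 B=2
Draw 1: a1=1.309, a2=1.000, a3=0.188, a4=0.480, a0=2.977; τ=−ln(0.8042)/2.977=0.073 → t=0.073; u2·a0=0.6181·2.977=1.840; a1=1.309 < 1.840 ≤ a1+a2=2.309 → R2 fires; P=7 X=2 S=4 B=3
Draw 2: a1=1.309, a2=0.800, a3=0.282, a4=0.384, a0=2.775; τ=−ln(0.6085)/2.775=0.179 → t=0.252; u2·a0=0.8268·2.775=2.294; a1+a2=2.109 < 2.294 ≤ a1+…+a3=2.391 → R3 fires; P=8 X=2 S=4 B=2
Draw 3: a1=1.496, a2=0.800, a3=0.188, a4=0.384, a0=2.868; τ=−ln(0.0507)/2.868=1.040 → t=1.292; u2·a0=0.2249·2.868=0.645 ≤ a1=1.496 → R1 fires; P=7 X=4 S=4 B=2
Draw 4: a1=1.309, a2=0.800, a3=0.188, a4=0.384, a0=2.681; τ=−ln(0.8043)/2.681=0.081 → t=1.373; u2·a0=0.0565·2.681=0.151 ≤ a1=1.309 → R1 fires; P=6 X=6 S=4 B=2
Draw 5: a1=1.122, a2=0.800, a3=0.188, a4=0.384, a0=2.494; τ=−ln(0.4198)/2.494=0.348 → t=1.721; u2·a0=0.2862·2.494=0.714 ≤ a1=1.122 → R1 fires; P=5 X=8 S=4 B=2
Draw 6: a1=0.935, a2=0.800, a3=0.188, a4=0.384, a0=2.307; τ=−ln(0.4173)/2.307=0.379 → t=2.100; u2·a0=0.0958·2.307=0.221 ≤ a1=0.935 → R1 fires; P=4 X=10 S=4 B=2
Draw 7: a1=0.748, a2=0.800, a3=0.188, a4=0.384, a0=2.120; τ=−ln(0.2121)/2.120=0.731 → t=2.831; u2·a0=0.3483·2.120=0.738 ≤ a1=0.748 → R1 fires; P=3 X=12 S=4 B=2
Draw 8: a1=0.561, a2=0.800, a3=0.188, a4=0.384, a0=1.933; τ=−ln(0.8909)/1.933=0.060 → t=2.891; u2·a0=0.2801·1.933=0.541 ≤ a1=0.561 → R1 fires; P=2 X=14 S=4 B=2
Draw 9: a1=0.374, a2=0.800, a3=0.188, a4=0.384, a0=1.746; τ=−ln(0.0112)/1.746=2.573 → t=5.464; u2·a0=0.7574·1.746=1.322; a1+a2=1.174 < 1.322 ≤ a1+…+a3=1.362 → R3 fires; P=3 X=14 S=4 B=1
Draw 10: a1=0.561, a2=0.800, a3=0.094, a4=0.384, a0=1.839; τ=−ln(0.2619)/1.839=0.729 → t=6.192; u2·a0=0.8877·1.839=1.632; a1+…+a3=1.455 < 1.632 ≤ a1+…+a4=1.839 → R4 fires; P=3 X=16 S=5 B=1
Draw 11: a1=0.561, a2=1.000, a3=0.094, a4=0.480, a0=2.135; τ=−ln(0.7569)/2.135=0.130 → t=6.323 > T=6.24: stop.
X first becomes ≥ 5 when it reaches 6 at the event at t=1.373.

Threshold first reached at t = 1.373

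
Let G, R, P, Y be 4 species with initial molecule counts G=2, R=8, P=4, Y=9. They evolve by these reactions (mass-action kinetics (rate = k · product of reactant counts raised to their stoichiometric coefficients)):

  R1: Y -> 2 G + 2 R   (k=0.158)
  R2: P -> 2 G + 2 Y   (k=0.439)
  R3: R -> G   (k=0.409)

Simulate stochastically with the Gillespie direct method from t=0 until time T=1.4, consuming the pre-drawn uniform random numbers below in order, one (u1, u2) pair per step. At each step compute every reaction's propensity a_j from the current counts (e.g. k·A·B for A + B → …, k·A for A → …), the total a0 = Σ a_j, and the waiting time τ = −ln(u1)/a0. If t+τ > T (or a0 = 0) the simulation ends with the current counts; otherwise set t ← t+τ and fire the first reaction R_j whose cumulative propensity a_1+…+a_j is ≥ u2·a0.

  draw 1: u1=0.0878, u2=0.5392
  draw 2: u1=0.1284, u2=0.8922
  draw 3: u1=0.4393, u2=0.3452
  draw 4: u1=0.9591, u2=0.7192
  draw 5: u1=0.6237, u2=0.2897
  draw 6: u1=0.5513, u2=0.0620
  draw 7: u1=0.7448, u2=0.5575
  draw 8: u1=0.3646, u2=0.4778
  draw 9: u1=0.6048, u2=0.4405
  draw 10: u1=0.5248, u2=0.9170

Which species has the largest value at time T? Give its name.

t=0.000: G=2 R=8 P=4 Y=9
Draw 1: a1=1.422, a2=1.756, a3=3.272, a0=6.450; τ=−ln(0.0878)/6.450=0.377 → t=0.377; u2·a0=0.5392·6.450=3.478; a1+a2=3.178 < 3.478 ≤ a1+…+a3=6.450 → R3 fires; G=3 R=7 P=4 Y=9
Draw 2: a1=1.422, a2=1.756, a3=2.863, a0=6.041; τ=−ln(0.1284)/6.041=0.340 → t=0.717; u2·a0=0.8922·6.041=5.390; a1+a2=3.178 < 5.390 ≤ a1+…+a3=6.041 → R3 fires; G=4 R=6 P=4 Y=9
Draw 3: a1=1.422, a2=1.756, a3=2.454, a0=5.632; τ=−ln(0.4393)/5.632=0.146 → t=0.863; u2·a0=0.3452·5.632=1.944; a1=1.422 < 1.944 ≤ a1+a2=3.178 → R2 fires; G=6 R=6 P=3 Y=11
Draw 4: a1=1.738, a2=1.317, a3=2.454, a0=5.509; τ=−ln(0.9591)/5.509=0.008 → t=0.871; u2·a0=0.7192·5.509=3.962; a1+a2=3.055 < 3.962 ≤ a1+…+a3=5.509 → R3 fires; G=7 R=5 P=3 Y=11
Draw 5: a1=1.738, a2=1.317, a3=2.045, a0=5.100; τ=−ln(0.6237)/5.100=0.093 → t=0.963; u2·a0=0.2897·5.100=1.477 ≤ a1=1.738 → R1 fires; G=9 R=7 P=3 Y=10
Draw 6: a1=1.580, a2=1.317, a3=2.863, a0=5.760; τ=−ln(0.5513)/5.760=0.103 → t=1.067; u2·a0=0.0620·5.760=0.357 ≤ a1=1.580 → R1 fires; G=11 R=9 P=3 Y=9
Draw 7: a1=1.422, a2=1.317, a3=3.681, a0=6.420; τ=−ln(0.7448)/6.420=0.046 → t=1.112; u2·a0=0.5575·6.420=3.579; a1+a2=2.739 < 3.579 ≤ a1+…+a3=6.420 → R3 fires; G=12 R=8 P=3 Y=9
Draw 8: a1=1.422, a2=1.317, a3=3.272, a0=6.011; τ=−ln(0.3646)/6.011=0.168 → t=1.280; u2·a0=0.4778·6.011=2.872; a1+a2=2.739 < 2.872 ≤ a1+…+a3=6.011 → R3 fires; G=13 R=7 P=3 Y=9
Draw 9: a1=1.422, a2=1.317, a3=2.863, a0=5.602; τ=−ln(0.6048)/5.602=0.090 → t=1.370; u2·a0=0.4405·5.602=2.468; a1=1.422 < 2.468 ≤ a1+a2=2.739 → R2 fires; G=15 R=7 P=2 Y=11
Draw 10: a1=1.738, a2=0.878, a3=2.863, a0=5.479; τ=−ln(0.5248)/5.479=0.118 → t=1.488 > T=1.4: stop.
At T=1.4: G=15 R=7 P=2 Y=11; the largest is G.

Dominant species at T: G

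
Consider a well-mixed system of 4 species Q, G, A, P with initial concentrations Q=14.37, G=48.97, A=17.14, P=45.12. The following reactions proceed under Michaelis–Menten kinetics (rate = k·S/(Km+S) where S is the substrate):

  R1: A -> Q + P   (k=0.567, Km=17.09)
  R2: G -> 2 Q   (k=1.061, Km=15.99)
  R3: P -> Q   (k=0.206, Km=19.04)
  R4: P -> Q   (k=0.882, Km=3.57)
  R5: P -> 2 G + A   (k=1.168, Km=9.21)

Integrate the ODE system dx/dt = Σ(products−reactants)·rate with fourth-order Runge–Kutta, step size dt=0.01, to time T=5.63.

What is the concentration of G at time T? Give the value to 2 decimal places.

G at T = 55.11

RK4 with dt=0.01: 563 steps to T=5.63. Trajectory (selected grid times):
t=0.00: Q=14.37 G=48.97 A=17.14 P=45.12
t=0.63: Q=16.16 G=49.68 A=17.57 P=44.08
t=1.25: Q=17.94 G=50.38 A=17.99 P=43.07
t=1.88: Q=19.74 G=51.08 A=18.41 P=42.05
t=2.50: Q=21.52 G=51.77 A=18.82 P=41.05
t=3.13: Q=23.33 G=52.46 A=19.23 P=40.04
t=3.75: Q=25.11 G=53.13 A=19.63 P=39.05
t=4.38: Q=26.93 G=53.80 A=20.03 P=38.05
t=5.00: Q=28.72 G=54.45 A=20.42 P=37.08
t=5.63: Q=30.54 G=55.11 A=20.82 P=36.09
Read off G at T=5.63: 55.11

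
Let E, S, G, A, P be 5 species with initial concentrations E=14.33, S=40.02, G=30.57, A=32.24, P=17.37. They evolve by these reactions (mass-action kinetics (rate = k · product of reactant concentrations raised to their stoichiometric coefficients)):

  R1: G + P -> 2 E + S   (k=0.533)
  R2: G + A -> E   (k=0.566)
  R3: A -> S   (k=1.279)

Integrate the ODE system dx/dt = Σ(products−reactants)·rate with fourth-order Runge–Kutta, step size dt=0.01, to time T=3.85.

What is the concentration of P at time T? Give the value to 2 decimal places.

RK4 with dt=0.01: 385 steps to T=3.85. Trajectory (selected grid times):
t=0.00: E=14.33 S=40.02 G=30.57 A=32.24 P=17.37
t=0.43: E=55.46 S=57.16 G=0.30 A=6.56 P=6.51
t=0.86: E=55.89 S=60.03 G=0.02 A=3.69 P=6.36
t=1.28: E=55.92 S=61.58 G=0.00 A=2.15 P=6.35
t=1.71: E=55.92 S=62.49 G=0.00 A=1.24 P=6.35
t=2.14: E=55.92 S=63.02 G=0.00 A=0.72 P=6.35
t=2.57: E=55.92 S=63.32 G=0.00 A=0.41 P=6.35
t=2.99: E=55.92 S=63.49 G=0.00 A=0.24 P=6.35
t=3.42: E=55.92 S=63.60 G=0.00 A=0.14 P=6.35
t=3.85: E=55.92 S=63.65 G=0.00 A=0.08 P=6.35
Read off P at T=3.85: 6.35

P at T = 6.35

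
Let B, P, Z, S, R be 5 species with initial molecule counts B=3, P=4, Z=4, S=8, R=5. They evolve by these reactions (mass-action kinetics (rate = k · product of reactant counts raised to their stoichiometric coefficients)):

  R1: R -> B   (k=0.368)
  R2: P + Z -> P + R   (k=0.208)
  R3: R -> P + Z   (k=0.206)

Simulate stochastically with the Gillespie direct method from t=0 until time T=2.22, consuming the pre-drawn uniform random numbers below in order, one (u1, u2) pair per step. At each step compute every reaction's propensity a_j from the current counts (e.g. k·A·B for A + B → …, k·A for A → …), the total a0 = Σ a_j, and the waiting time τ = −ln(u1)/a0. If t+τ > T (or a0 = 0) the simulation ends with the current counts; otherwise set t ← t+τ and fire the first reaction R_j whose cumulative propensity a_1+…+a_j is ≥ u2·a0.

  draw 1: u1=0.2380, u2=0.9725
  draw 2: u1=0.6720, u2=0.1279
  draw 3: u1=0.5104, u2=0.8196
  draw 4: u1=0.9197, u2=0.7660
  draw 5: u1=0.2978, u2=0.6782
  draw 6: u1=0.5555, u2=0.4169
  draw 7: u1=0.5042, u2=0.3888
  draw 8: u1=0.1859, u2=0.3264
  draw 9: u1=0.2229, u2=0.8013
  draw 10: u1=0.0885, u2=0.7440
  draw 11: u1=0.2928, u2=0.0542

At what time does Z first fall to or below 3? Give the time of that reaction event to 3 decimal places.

t=0.000: B=3 P=4 Z=4 S=8 R=5
Draw 1: a1=1.840, a2=3.328, a3=1.030, a0=6.198; τ=−ln(0.2380)/6.198=0.232 → t=0.232; u2·a0=0.9725·6.198=6.028; a1+a2=5.168 < 6.028 ≤ a1+…+a3=6.198 → R3 fires; B=3 P=5 Z=5 S=8 R=4
Draw 2: a1=1.472, a2=5.200, a3=0.824, a0=7.496; τ=−ln(0.6720)/7.496=0.053 → t=0.285; u2·a0=0.1279·7.496=0.959 ≤ a1=1.472 → R1 fires; B=4 P=5 Z=5 S=8 R=3
Draw 3: a1=1.104, a2=5.200, a3=0.618, a0=6.922; τ=−ln(0.5104)/6.922=0.097 → t=0.382; u2·a0=0.8196·6.922=5.673; a1=1.104 < 5.673 ≤ a1+a2=6.304 → R2 fires; B=4 P=5 Z=4 S=8 R=4
Draw 4: a1=1.472, a2=4.160, a3=0.824, a0=6.456; τ=−ln(0.9197)/6.456=0.013 → t=0.395; u2·a0=0.7660·6.456=4.945; a1=1.472 < 4.945 ≤ a1+a2=5.632 → R2 fires; B=4 P=5 Z=3 S=8 R=5
Draw 5: a1=1.840, a2=3.120, a3=1.030, a0=5.990; τ=−ln(0.2978)/5.990=0.202 → t=0.597; u2·a0=0.6782·5.990=4.062; a1=1.840 < 4.062 ≤ a1+a2=4.960 → R2 fires; B=4 P=5 Z=2 S=8 R=6
Draw 6: a1=2.208, a2=2.080, a3=1.236, a0=5.524; τ=−ln(0.5555)/5.524=0.106 → t=0.703; u2·a0=0.4169·5.524=2.303; a1=2.208 < 2.303 ≤ a1+a2=4.288 → R2 fires; B=4 P=5 Z=1 S=8 R=7
Draw 7: a1=2.576, a2=1.040, a3=1.442, a0=5.058; τ=−ln(0.5042)/5.058=0.135 → t=0.839; u2·a0=0.3888·5.058=1.967 ≤ a1=2.576 → R1 fires; B=5 P=5 Z=1 S=8 R=6
Draw 8: a1=2.208, a2=1.040, a3=1.236, a0=4.484; τ=−ln(0.1859)/4.484=0.375 → t=1.214; u2·a0=0.3264·4.484=1.464 ≤ a1=2.208 → R1 fires; B=6 P=5 Z=1 S=8 R=5
Draw 9: a1=1.840, a2=1.040, a3=1.030, a0=3.910; τ=−ln(0.2229)/3.910=0.384 → t=1.598; u2·a0=0.8013·3.910=3.133; a1+a2=2.880 < 3.133 ≤ a1+…+a3=3.910 → R3 fires; B=6 P=6 Z=2 S=8 R=4
Draw 10: a1=1.472, a2=2.496, a3=0.824, a0=4.792; τ=−ln(0.0885)/4.792=0.506 → t=2.104; u2·a0=0.7440·4.792=3.565; a1=1.472 < 3.565 ≤ a1+a2=3.968 → R2 fires; B=6 P=6 Z=1 S=8 R=5
Draw 11: a1=1.840, a2=1.248, a3=1.030, a0=4.118; τ=−ln(0.2928)/4.118=0.298 → t=2.402 > T=2.22: stop.
Z first becomes ≤ 3 when it reaches 3 at the event at t=0.395.

Threshold first reached at t = 0.395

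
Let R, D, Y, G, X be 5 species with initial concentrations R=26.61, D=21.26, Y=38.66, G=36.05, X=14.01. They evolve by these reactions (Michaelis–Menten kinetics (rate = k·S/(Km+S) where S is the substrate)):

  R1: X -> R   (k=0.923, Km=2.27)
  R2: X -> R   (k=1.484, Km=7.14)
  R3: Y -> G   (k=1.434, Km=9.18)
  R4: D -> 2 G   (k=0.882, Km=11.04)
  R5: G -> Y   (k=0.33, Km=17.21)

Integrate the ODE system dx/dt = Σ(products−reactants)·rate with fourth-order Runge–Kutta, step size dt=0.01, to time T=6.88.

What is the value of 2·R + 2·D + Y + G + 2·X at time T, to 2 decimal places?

Check how each reaction changes W = 2·R + 2·D + Y + G + 2·X (weight of products minus weight of reactants):
R1: X -> R: (2·1) − (2·1) = 2 − 2 = 0
R2: X -> R: (2·1) − (2·1) = 2 − 2 = 0
R3: Y -> G: (1·1) − (1·1) = 1 − 1 = 0
R4: D -> 2 G: (1·2) − (2·1) = 2 − 2 = 0
R5: G -> Y: (1·1) − (1·1) = 1 − 1 = 0
Every reaction leaves W unchanged, so W is conserved and no simulation is needed: W(T) = W(0) = 2·26.61 + 2·21.26 + 38.66 + 36.05 + 2·14.01 = 198.47

Value at T = 198.47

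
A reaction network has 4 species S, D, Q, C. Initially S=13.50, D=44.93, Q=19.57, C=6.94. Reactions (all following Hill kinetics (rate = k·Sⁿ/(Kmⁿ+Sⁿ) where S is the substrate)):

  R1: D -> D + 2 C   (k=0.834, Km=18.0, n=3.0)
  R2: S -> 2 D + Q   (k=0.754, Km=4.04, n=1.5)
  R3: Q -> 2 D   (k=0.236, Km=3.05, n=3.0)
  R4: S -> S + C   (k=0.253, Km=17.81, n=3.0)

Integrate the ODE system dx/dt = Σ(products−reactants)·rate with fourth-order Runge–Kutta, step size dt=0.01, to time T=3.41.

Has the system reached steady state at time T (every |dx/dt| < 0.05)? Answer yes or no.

RK4 with dt=0.01: 341 steps to T=3.41. Trajectory (selected grid times):
t=0.00: S=13.50 D=44.93 Q=19.57 C=6.94
t=0.38: S=13.25 D=45.60 Q=19.73 C=7.56
t=0.76: S=13.01 D=46.27 Q=19.88 C=8.19
t=1.14: S=12.77 D=46.93 Q=20.04 C=8.82
t=1.52: S=12.52 D=47.60 Q=20.19 C=9.44
t=1.89: S=12.29 D=48.24 Q=20.34 C=10.05
t=2.27: S=12.05 D=48.90 Q=20.49 C=10.68
t=2.65: S=11.81 D=49.56 Q=20.64 C=11.30
t=3.03: S=11.57 D=50.22 Q=20.79 C=11.93
t=3.41: S=11.33 D=50.87 Q=20.94 C=12.56
Rates at T: R1=0.7986, R2=0.6217, R3=0.2353, R4=0.0518
dx/dt at T (Σ net stoichiometry × rate): S=-0.6217, D=+1.7139, Q=+0.3864, C=+1.6491
Largest |dx/dt| is |+1.7139| (D) ≥ 0.05 → not steady.

Steady state at T: no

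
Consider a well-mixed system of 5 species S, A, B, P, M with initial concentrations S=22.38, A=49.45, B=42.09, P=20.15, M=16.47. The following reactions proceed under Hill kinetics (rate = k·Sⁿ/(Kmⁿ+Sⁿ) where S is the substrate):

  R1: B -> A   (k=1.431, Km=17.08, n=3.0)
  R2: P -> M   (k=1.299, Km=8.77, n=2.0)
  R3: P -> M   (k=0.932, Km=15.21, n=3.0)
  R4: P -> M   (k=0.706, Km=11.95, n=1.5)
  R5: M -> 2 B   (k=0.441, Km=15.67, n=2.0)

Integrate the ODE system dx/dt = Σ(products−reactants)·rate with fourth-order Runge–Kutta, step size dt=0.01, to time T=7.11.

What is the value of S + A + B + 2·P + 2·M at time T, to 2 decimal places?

Value at T = 187.16

Check how each reaction changes W = S + A + B + 2·P + 2·M (weight of products minus weight of reactants):
R1: B -> A: (1·1) − (1·1) = 1 − 1 = 0
R2: P -> M: (2·1) − (2·1) = 2 − 2 = 0
R3: P -> M: (2·1) − (2·1) = 2 − 2 = 0
R4: P -> M: (2·1) − (2·1) = 2 − 2 = 0
R5: M -> 2 B: (1·2) − (2·1) = 2 − 2 = 0
Every reaction leaves W unchanged, so W is conserved and no simulation is needed: W(T) = W(0) = 22.38 + 49.45 + 42.09 + 2·20.15 + 2·16.47 = 187.16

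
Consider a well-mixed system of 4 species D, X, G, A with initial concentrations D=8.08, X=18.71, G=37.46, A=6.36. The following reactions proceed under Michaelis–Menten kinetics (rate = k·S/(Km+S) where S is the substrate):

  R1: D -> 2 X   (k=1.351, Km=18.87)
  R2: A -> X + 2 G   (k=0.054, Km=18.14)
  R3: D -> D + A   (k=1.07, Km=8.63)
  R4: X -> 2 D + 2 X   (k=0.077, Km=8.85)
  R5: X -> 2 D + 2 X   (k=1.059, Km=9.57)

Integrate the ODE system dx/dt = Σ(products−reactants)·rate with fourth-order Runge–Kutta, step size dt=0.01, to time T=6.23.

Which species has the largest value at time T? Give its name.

Dominant species at T: G

RK4 with dt=0.01: 623 steps to T=6.23. Trajectory (selected grid times):
t=0.00: D=8.08 X=18.71 G=37.46 A=6.36
t=0.69: D=8.84 X=19.82 G=37.48 A=6.72
t=1.38: D=9.60 X=20.98 G=37.50 A=7.09
t=2.08: D=10.38 X=22.20 G=37.52 A=7.48
t=2.77: D=11.15 X=23.44 G=37.54 A=7.88
t=3.46: D=11.92 X=24.72 G=37.57 A=8.29
t=4.15: D=12.69 X=26.03 G=37.59 A=8.71
t=4.85: D=13.47 X=27.41 G=37.62 A=9.15
t=5.54: D=14.25 X=28.80 G=37.64 A=9.59
t=6.23: D=15.03 X=30.22 G=37.67 A=10.04
At T=6.23: D=15.03 X=30.22 G=37.67 A=10.04; the largest is G.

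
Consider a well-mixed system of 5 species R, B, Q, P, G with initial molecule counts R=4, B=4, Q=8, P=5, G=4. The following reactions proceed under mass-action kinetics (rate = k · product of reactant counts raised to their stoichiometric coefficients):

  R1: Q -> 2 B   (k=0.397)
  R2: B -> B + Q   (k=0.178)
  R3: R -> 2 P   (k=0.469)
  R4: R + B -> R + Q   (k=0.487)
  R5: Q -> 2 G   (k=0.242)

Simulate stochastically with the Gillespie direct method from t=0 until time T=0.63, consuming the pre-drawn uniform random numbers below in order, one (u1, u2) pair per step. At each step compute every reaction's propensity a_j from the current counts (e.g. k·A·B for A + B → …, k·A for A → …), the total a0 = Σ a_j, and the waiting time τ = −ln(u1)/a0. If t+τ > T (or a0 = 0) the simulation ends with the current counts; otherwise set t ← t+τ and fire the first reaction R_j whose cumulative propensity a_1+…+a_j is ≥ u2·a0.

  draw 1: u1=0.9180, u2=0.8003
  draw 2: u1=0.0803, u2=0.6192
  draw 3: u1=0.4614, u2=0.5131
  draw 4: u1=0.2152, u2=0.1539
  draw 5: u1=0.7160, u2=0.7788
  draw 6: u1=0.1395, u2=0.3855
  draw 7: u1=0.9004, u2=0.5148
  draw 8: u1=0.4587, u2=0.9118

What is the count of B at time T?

B at T = 2

t=0.000: R=4 B=4 Q=8 P=5 G=4
Draw 1: a1=3.176, a2=0.712, a3=1.876, a4=7.792, a5=1.936, a0=15.492; τ=−ln(0.9180)/15.492=0.006 → t=0.006; u2·a0=0.8003·15.492=12.398; a1+…+a3=5.764 < 12.398 ≤ a1+…+a4=13.556 → R4 fires; R=4 B=3 Q=9 P=5 G=4
Draw 2: a1=3.573, a2=0.534, a3=1.876, a4=5.844, a5=2.178, a0=14.005; τ=−ln(0.0803)/14.005=0.180 → t=0.186; u2·a0=0.6192·14.005=8.672; a1+…+a3=5.983 < 8.672 ≤ a1+…+a4=11.827 → R4 fires; R=4 B=2 Q=10 P=5 G=4
Draw 3: a1=3.970, a2=0.356, a3=1.876, a4=3.896, a5=2.420, a0=12.518; τ=−ln(0.4614)/12.518=0.062 → t=0.247; u2·a0=0.5131·12.518=6.423; a1+…+a3=6.202 < 6.423 ≤ a1+…+a4=10.098 → R4 fires; R=4 B=1 Q=11 P=5 G=4
Draw 4: a1=4.367, a2=0.178, a3=1.876, a4=1.948, a5=2.662, a0=11.031; τ=−ln(0.2152)/11.031=0.139 → t=0.387; u2·a0=0.1539·11.031=1.698 ≤ a1=4.367 → R1 fires; R=4 B=3 Q=10 P=5 G=4
Draw 5: a1=3.970, a2=0.534, a3=1.876, a4=5.844, a5=2.420, a0=14.644; τ=−ln(0.7160)/14.644=0.023 → t=0.409; u2·a0=0.7788·14.644=11.405; a1+…+a3=6.380 < 11.405 ≤ a1+…+a4=12.224 → R4 fires; R=4 B=2 Q=11 P=5 G=4
Draw 6: a1=4.367, a2=0.356, a3=1.876, a4=3.896, a5=2.662, a0=13.157; τ=−ln(0.1395)/13.157=0.150 → t=0.559; u2·a0=0.3855·13.157=5.072; a1+a2=4.723 < 5.072 ≤ a1+…+a3=6.599 → R3 fires; R=3 B=2 Q=11 P=7 G=4
Draw 7: a1=4.367, a2=0.356, a3=1.407, a4=2.922, a5=2.662, a0=11.714; τ=−ln(0.9004)/11.714=0.009 → t=0.568; u2·a0=0.5148·11.714=6.030; a1+a2=4.723 < 6.030 ≤ a1+…+a3=6.130 → R3 fires; R=2 B=2 Q=11 P=9 G=4
Draw 8: a1=4.367, a2=0.356, a3=0.938, a4=1.948, a5=2.662, a0=10.271; τ=−ln(0.4587)/10.271=0.076 → t=0.644 > T=0.63: stop.
Read off B at T=0.63: 2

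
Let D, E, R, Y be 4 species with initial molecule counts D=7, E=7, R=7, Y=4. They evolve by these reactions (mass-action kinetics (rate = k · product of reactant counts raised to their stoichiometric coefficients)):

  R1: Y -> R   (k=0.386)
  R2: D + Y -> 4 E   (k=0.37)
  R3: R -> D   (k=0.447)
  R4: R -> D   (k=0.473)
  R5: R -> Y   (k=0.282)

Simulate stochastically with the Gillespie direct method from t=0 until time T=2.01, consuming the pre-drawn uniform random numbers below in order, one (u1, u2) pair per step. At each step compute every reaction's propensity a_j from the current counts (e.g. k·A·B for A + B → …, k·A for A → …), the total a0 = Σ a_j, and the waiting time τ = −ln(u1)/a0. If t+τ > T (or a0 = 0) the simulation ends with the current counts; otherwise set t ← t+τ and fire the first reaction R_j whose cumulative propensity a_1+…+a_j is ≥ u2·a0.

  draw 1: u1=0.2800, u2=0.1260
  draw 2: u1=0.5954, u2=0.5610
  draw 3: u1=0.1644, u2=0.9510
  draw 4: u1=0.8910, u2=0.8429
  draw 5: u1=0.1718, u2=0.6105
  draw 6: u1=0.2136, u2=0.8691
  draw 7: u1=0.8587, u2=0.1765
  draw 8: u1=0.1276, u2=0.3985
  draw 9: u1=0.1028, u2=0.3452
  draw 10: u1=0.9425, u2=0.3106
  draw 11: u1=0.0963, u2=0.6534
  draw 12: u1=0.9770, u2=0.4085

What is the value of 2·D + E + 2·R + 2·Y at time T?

Check how each reaction changes W = 2·D + E + 2·R + 2·Y (weight of products minus weight of reactants):
R1: Y -> R: (2·1) − (2·1) = 2 − 2 = 0
R2: D + Y -> 4 E: (1·4) − (2·1 + 2·1) = 4 − 4 = 0
R3: R -> D: (2·1) − (2·1) = 2 − 2 = 0
R4: R -> D: (2·1) − (2·1) = 2 − 2 = 0
R5: R -> Y: (2·1) − (2·1) = 2 − 2 = 0
Every reaction leaves W unchanged, so W is conserved and no simulation is needed: W(T) = W(0) = 2·7 + 7 + 2·7 + 2·4 = 43

Value at T = 43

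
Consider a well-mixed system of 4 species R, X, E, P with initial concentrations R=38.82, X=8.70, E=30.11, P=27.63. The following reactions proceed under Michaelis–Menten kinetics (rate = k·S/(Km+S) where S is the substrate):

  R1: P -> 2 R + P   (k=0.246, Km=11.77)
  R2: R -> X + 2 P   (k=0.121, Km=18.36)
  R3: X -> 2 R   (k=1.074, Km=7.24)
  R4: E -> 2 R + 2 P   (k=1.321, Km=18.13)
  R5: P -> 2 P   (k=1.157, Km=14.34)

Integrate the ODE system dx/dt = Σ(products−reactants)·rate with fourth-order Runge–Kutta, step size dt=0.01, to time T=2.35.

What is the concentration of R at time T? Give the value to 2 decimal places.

R at T = 45.95

RK4 with dt=0.01: 235 steps to T=2.35. Trajectory (selected grid times):
t=0.00: R=38.82 X=8.70 E=30.11 P=27.63
t=0.26: R=39.62 X=8.57 E=29.90 P=28.30
t=0.52: R=40.42 X=8.44 E=29.68 P=28.97
t=0.78: R=41.21 X=8.31 E=29.47 P=29.64
t=1.04: R=42.01 X=8.19 E=29.26 P=30.31
t=1.31: R=42.83 X=8.05 E=29.04 P=31.01
t=1.57: R=43.61 X=7.93 E=28.83 P=31.68
t=1.83: R=44.39 X=7.81 E=28.62 P=32.36
t=2.09: R=45.17 X=7.69 E=28.41 P=33.03
t=2.35: R=45.95 X=7.56 E=28.20 P=33.71
Read off R at T=2.35: 45.95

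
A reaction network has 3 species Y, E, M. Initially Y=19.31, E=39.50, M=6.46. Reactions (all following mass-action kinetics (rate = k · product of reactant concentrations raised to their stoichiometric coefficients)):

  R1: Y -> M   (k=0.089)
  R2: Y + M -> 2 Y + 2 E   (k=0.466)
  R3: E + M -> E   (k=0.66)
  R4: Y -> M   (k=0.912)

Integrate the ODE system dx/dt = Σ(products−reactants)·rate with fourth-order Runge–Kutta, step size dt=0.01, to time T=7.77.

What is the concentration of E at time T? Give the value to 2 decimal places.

E at T = 49.30

RK4 with dt=0.01: 777 steps to T=7.77. Trajectory (selected grid times):
t=0.00: Y=19.31 E=39.50 M=6.46
t=0.86: Y=10.40 E=47.68 M=0.29
t=1.73: Y=4.74 E=48.97 M=0.14
t=2.59: Y=2.08 E=49.23 M=0.06
t=3.45: Y=0.90 E=49.29 M=0.03
t=4.32: Y=0.38 E=49.30 M=0.01
t=5.18: Y=0.16 E=49.30 M=0.01
t=6.04: Y=0.07 E=49.30 M=0.00
t=6.91: Y=0.03 E=49.30 M=0.00
t=7.77: Y=0.01 E=49.30 M=0.00
Read off E at T=7.77: 49.30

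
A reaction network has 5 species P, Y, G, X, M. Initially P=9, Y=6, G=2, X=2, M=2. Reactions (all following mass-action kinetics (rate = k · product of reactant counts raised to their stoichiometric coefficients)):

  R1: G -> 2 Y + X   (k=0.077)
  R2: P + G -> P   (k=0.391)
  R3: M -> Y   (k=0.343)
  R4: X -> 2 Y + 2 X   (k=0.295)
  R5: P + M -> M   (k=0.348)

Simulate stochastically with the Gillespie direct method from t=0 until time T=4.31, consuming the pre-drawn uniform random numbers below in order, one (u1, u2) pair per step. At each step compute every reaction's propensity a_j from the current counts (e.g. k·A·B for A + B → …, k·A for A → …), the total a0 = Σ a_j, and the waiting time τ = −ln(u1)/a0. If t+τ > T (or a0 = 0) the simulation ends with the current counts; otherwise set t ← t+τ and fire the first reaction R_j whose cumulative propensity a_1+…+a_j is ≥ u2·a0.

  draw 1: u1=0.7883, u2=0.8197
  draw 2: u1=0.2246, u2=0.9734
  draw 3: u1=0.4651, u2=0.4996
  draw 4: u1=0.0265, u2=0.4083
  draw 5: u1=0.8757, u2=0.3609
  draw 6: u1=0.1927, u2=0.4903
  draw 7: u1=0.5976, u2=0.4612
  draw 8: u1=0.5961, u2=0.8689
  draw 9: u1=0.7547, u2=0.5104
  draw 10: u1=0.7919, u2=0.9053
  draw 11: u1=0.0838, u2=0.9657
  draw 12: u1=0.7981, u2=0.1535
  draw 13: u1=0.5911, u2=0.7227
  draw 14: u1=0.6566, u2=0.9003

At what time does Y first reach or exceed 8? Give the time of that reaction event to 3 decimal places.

Threshold first reached at t = 3.409

t=0.000: P=9 Y=6 G=2 X=2 M=2
Draw 1: a1=0.154, a2=7.038, a3=0.686, a4=0.590, a5=6.264, a0=14.732; τ=−ln(0.7883)/14.732=0.016 → t=0.016; u2·a0=0.8197·14.732=12.076; a1+…+a4=8.468 < 12.076 ≤ a1+…+a5=14.732 → R5 fires; P=8 Y=6 G=2 X=2 M=2
Draw 2: a1=0.154, a2=6.256, a3=0.686, a4=0.590, a5=5.568, a0=13.254; τ=−ln(0.2246)/13.254=0.113 → t=0.129; u2·a0=0.9734·13.254=12.901; a1+…+a4=7.686 < 12.901 ≤ a1+…+a5=13.254 → R5 fires; P=7 Y=6 G=2 X=2 M=2
Draw 3: a1=0.154, a2=5.474, a3=0.686, a4=0.590, a5=4.872, a0=11.776; τ=−ln(0.4651)/11.776=0.065 → t=0.194; u2·a0=0.4996·11.776=5.883; a1+a2=5.628 < 5.883 ≤ a1+…+a3=6.314 → R3 fires; P=7 Y=7 G=2 X=2 M=1
Draw 4: a1=0.154, a2=5.474, a3=0.343, a4=0.590, a5=2.436, a0=8.997; τ=−ln(0.0265)/8.997=0.404 → t=0.597; u2·a0=0.4083·8.997=3.673; a1=0.154 < 3.673 ≤ a1+a2=5.628 → R2 fires; P=7 Y=7 G=1 X=2 M=1
Draw 5: a1=0.077, a2=2.737, a3=0.343, a4=0.590, a5=2.436, a0=6.183; τ=−ln(0.8757)/6.183=0.021 → t=0.619; u2·a0=0.3609·6.183=2.231; a1=0.077 < 2.231 ≤ a1+a2=2.814 → R2 fires; P=7 Y=7 G=0 X=2 M=1
Draw 6: a1=0.000, a2=0.000, a3=0.343, a4=0.590, a5=2.436, a0=3.369; τ=−ln(0.1927)/3.369=0.489 → t=1.108; u2·a0=0.4903·3.369=1.652; a1+…+a4=0.933 < 1.652 ≤ a1+…+a5=3.369 → R5 fires; P=6 Y=7 G=0 X=2 M=1
Draw 7: a1=0.000, a2=0.000, a3=0.343, a4=0.590, a5=2.088, a0=3.021; τ=−ln(0.5976)/3.021=0.170 → t=1.278; u2·a0=0.4612·3.021=1.393; a1+…+a4=0.933 < 1.393 ≤ a1+…+a5=3.021 → R5 fires; P=5 Y=7 G=0 X=2 M=1
Draw 8: a1=0.000, a2=0.000, a3=0.343, a4=0.590, a5=1.740, a0=2.673; τ=−ln(0.5961)/2.673=0.194 → t=1.472; u2·a0=0.8689·2.673=2.323; a1+…+a4=0.933 < 2.323 ≤ a1+…+a5=2.673 → R5 fires; P=4 Y=7 G=0 X=2 M=1
Draw 9: a1=0.000, a2=0.000, a3=0.343, a4=0.590, a5=1.392, a0=2.325; τ=−ln(0.7547)/2.325=0.121 → t=1.593; u2·a0=0.5104·2.325=1.187; a1+…+a4=0.933 < 1.187 ≤ a1+…+a5=2.325 → R5 fires; P=3 Y=7 G=0 X=2 M=1
Draw 10: a1=0.000, a2=0.000, a3=0.343, a4=0.590, a5=1.044, a0=1.977; τ=−ln(0.7919)/1.977=0.118 → t=1.711; u2·a0=0.9053·1.977=1.790; a1+…+a4=0.933 < 1.790 ≤ a1+…+a5=1.977 → R5 fires; P=2 Y=7 G=0 X=2 M=1
Draw 11: a1=0.000, a2=0.000, a3=0.343, a4=0.590, a5=0.696, a0=1.629; τ=−ln(0.0838)/1.629=1.522 → t=3.233; u2·a0=0.9657·1.629=1.573; a1+…+a4=0.933 < 1.573 ≤ a1+…+a5=1.629 → R5 fires; P=1 Y=7 G=0 X=2 M=1
Draw 12: a1=0.000, a2=0.000, a3=0.343, a4=0.590, a5=0.348, a0=1.281; τ=−ln(0.7981)/1.281=0.176 → t=3.409; u2·a0=0.1535·1.281=0.197; a1+a2=0.000 < 0.197 ≤ a1+…+a3=0.343 → R3 fires; P=1 Y=8 G=0 X=2 M=0
Draw 13: a1=0.000, a2=0.000, a3=0.000, a4=0.590, a5=0.000, a0=0.590; τ=−ln(0.5911)/0.590=0.891 → t=4.300; u2·a0=0.7227·0.590=0.426; a1+…+a3=0.000 < 0.426 ≤ a1+…+a4=0.590 → R4 fires; P=1 Y=10 G=0 X=3 M=0
Draw 14: a1=0.000, a2=0.000, a3=0.000, a4=0.885, a5=0.000, a0=0.885; τ=−ln(0.6566)/0.885=0.475 → t=4.775 > T=4.31: stop.
Y first becomes ≥ 8 when it reaches 8 at the event at t=3.409.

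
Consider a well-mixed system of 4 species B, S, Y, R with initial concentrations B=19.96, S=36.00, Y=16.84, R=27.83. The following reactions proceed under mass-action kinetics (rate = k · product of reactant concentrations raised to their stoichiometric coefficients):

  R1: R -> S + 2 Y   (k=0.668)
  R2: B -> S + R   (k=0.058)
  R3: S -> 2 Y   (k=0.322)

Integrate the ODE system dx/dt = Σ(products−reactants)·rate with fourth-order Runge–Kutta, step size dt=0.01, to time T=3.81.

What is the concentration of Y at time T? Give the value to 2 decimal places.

RK4 with dt=0.01: 381 steps to T=3.81. Trajectory (selected grid times):
t=0.00: B=19.96 S=36.00 Y=16.84 R=27.83
t=0.42: B=19.48 S=38.30 Y=40.68 R=21.44
t=0.85: B=19.00 S=38.84 Y=62.22 R=16.50
t=1.27: B=18.54 S=38.18 Y=80.85 R=12.87
t=1.69: B=18.10 S=36.75 Y=97.41 R=10.11
t=2.12: B=17.65 S=34.82 Y=112.49 R=7.97
t=2.54: B=17.23 S=32.68 Y=125.63 R=6.39
t=2.96: B=16.81 S=30.45 Y=137.41 R=5.19
t=3.39: B=16.40 S=28.15 Y=148.22 R=4.25
t=3.81: B=16.00 S=25.98 Y=157.72 R=3.56
Read off Y at T=3.81: 157.72

Y at T = 157.72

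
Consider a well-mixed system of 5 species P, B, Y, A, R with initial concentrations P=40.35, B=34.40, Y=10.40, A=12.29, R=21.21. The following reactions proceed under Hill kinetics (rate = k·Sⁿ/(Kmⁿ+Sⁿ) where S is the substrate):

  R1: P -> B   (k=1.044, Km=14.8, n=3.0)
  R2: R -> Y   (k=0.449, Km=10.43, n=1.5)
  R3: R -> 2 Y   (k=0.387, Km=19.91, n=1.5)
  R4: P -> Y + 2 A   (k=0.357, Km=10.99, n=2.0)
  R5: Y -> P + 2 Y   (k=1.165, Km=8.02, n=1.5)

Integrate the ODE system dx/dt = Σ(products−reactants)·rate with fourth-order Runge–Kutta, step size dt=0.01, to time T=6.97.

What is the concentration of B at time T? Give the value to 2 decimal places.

RK4 with dt=0.01: 697 steps to T=6.97. Trajectory (selected grid times):
t=0.00: P=40.35 B=34.40 Y=10.40 A=12.29 R=21.21
t=0.77: P=39.88 B=35.17 Y=11.78 A=12.80 R=20.80
t=1.55: P=39.45 B=35.94 Y=13.20 A=13.32 R=20.39
t=2.32: P=39.06 B=36.70 Y=14.63 A=13.83 R=19.98
t=3.10: P=38.69 B=37.47 Y=16.11 A=14.34 R=19.58
t=3.87: P=38.35 B=38.23 Y=17.57 A=14.85 R=19.19
t=4.65: P=38.02 B=39.00 Y=19.08 A=15.37 R=18.79
t=5.42: P=37.73 B=39.76 Y=20.57 A=15.87 R=18.41
t=6.20: P=37.44 B=40.53 Y=22.09 A=16.39 R=18.02
t=6.97: P=37.17 B=41.29 Y=23.60 A=16.89 R=17.65
Read off B at T=6.97: 41.29

B at T = 41.29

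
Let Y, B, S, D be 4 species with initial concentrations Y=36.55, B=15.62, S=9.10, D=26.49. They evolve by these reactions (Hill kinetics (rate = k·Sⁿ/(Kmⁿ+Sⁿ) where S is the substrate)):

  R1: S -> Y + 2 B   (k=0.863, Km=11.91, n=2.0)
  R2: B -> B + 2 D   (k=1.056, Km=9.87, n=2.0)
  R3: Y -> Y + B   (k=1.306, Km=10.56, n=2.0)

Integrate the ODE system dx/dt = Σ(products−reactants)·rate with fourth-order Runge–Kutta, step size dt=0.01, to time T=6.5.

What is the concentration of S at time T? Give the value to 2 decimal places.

S at T = 7.31

RK4 with dt=0.01: 650 steps to T=6.5. Trajectory (selected grid times):
t=0.00: Y=36.55 B=15.62 S=9.10 D=26.49
t=0.72: Y=36.78 B=16.94 S=8.87 D=27.60
t=1.44: Y=36.99 B=18.24 S=8.66 D=28.76
t=2.17: Y=37.21 B=19.56 S=8.44 D=29.97
t=2.89: Y=37.41 B=20.83 S=8.24 D=31.20
t=3.61: Y=37.61 B=22.10 S=8.04 D=32.45
t=4.33: Y=37.80 B=23.36 S=7.85 D=33.73
t=5.06: Y=37.99 B=24.62 S=7.66 D=35.05
t=5.78: Y=38.17 B=25.85 S=7.48 D=36.37
t=6.50: Y=38.34 B=27.07 S=7.31 D=37.70
Read off S at T=6.5: 7.31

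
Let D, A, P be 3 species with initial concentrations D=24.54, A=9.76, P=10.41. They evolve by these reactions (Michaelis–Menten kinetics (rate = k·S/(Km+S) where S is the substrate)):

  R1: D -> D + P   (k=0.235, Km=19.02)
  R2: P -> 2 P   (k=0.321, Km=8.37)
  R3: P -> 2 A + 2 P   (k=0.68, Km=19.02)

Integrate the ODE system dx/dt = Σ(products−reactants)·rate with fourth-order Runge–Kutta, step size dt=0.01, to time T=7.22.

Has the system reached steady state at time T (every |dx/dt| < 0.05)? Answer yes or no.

RK4 with dt=0.01: 722 steps to T=7.22. Trajectory (selected grid times):
t=0.00: D=24.54 A=9.76 P=10.41
t=0.80: D=24.54 A=10.15 P=10.85
t=1.60: D=24.54 A=10.55 P=11.31
t=2.41: D=24.54 A=10.97 P=11.77
t=3.21: D=24.54 A=11.39 P=12.24
t=4.01: D=24.54 A=11.82 P=12.72
t=4.81: D=24.54 A=12.26 P=13.20
t=5.62: D=24.54 A=12.72 P=13.69
t=6.42: D=24.54 A=13.18 P=14.19
t=7.22: D=24.54 A=13.65 P=14.69
Rates at T: R1=0.1324, R2=0.2045, R3=0.2964
dx/dt at T (Σ net stoichiometry × rate): D=+0.0000, A=+0.5927, P=+0.6333
Largest |dx/dt| is |+0.6333| (P) ≥ 0.05 → not steady.

Steady state at T: no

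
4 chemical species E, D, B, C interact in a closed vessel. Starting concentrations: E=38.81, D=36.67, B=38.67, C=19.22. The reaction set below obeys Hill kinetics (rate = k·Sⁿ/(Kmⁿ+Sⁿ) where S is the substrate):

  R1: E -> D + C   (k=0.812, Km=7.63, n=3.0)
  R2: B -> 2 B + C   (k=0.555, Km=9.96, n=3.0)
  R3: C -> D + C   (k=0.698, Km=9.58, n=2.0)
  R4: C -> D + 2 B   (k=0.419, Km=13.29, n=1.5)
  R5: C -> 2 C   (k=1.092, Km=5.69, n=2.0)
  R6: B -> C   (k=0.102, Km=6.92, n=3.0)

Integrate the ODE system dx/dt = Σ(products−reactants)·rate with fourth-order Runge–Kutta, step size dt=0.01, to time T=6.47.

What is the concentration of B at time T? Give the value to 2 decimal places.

RK4 with dt=0.01: 647 steps to T=6.47. Trajectory (selected grid times):
t=0.00: E=38.81 D=36.67 B=38.67 C=19.22
t=0.72: E=38.23 D=37.85 B=39.38 C=20.80
t=1.44: E=37.65 D=39.06 B=40.11 C=22.38
t=2.16: E=37.07 D=40.28 B=40.85 C=23.95
t=2.88: E=36.49 D=41.51 B=41.60 C=25.53
t=3.59: E=35.92 D=42.74 B=42.36 C=27.08
t=4.31: E=35.34 D=43.99 B=43.13 C=28.66
t=5.03: E=34.76 D=45.26 B=43.92 C=30.23
t=5.75: E=34.18 D=46.53 B=44.71 C=31.80
t=6.47: E=33.61 D=47.81 B=45.51 C=33.37
Read off B at T=6.47: 45.51

B at T = 45.51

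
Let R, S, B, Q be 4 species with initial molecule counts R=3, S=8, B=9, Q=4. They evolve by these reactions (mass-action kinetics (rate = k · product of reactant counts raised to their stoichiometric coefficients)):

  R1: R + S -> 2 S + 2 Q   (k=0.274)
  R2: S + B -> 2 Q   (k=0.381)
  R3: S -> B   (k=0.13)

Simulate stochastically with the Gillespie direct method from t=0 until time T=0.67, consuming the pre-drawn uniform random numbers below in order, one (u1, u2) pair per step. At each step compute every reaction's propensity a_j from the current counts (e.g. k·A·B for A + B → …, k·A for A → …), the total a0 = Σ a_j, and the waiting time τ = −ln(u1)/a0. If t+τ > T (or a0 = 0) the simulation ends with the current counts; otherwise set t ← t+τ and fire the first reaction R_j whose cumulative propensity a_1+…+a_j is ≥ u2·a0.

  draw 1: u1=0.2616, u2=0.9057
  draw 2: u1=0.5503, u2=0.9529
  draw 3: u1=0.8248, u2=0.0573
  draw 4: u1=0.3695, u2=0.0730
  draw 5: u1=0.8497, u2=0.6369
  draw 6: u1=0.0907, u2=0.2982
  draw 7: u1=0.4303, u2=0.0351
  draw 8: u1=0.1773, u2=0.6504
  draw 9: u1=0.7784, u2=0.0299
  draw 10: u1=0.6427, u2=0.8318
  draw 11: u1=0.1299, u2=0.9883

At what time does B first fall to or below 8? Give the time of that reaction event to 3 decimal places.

Threshold first reached at t = 0.038

t=0.000: R=3 S=8 B=9 Q=4
Draw 1: a1=6.576, a2=27.432, a3=1.040, a0=35.048; τ=−ln(0.2616)/35.048=0.038 → t=0.038; u2·a0=0.9057·35.048=31.743; a1=6.576 < 31.743 ≤ a1+a2=34.008 → R2 fires; R=3 S=7 B=8 Q=6
Draw 2: a1=5.754, a2=21.336, a3=0.910, a0=28.000; τ=−ln(0.5503)/28.000=0.021 → t=0.060; u2·a0=0.9529·28.000=26.681; a1=5.754 < 26.681 ≤ a1+a2=27.090 → R2 fires; R=3 S=6 B=7 Q=8
Draw 3: a1=4.932, a2=16.002, a3=0.780, a0=21.714; τ=−ln(0.8248)/21.714=0.009 → t=0.068; u2·a0=0.0573·21.714=1.244 ≤ a1=4.932 → R1 fires; R=2 S=7 B=7 Q=10
Draw 4: a1=3.836, a2=18.669, a3=0.910, a0=23.415; τ=−ln(0.3695)/23.415=0.043 → t=0.111; u2·a0=0.0730·23.415=1.709 ≤ a1=3.836 → R1 fires; R=1 S=8 B=7 Q=12
Draw 5: a1=2.192, a2=21.336, a3=1.040, a0=24.568; τ=−ln(0.8497)/24.568=0.007 → t=0.118; u2·a0=0.6369·24.568=15.647; a1=2.192 < 15.647 ≤ a1+a2=23.528 → R2 fires; R=1 S=7 B=6 Q=14
Draw 6: a1=1.918, a2=16.002, a3=0.910, a0=18.830; τ=−ln(0.0907)/18.830=0.127 → t=0.245; u2·a0=0.2982·18.830=5.615; a1=1.918 < 5.615 ≤ a1+a2=17.920 → R2 fires; R=1 S=6 B=5 Q=16
Draw 7: a1=1.644, a2=11.430, a3=0.780, a0=13.854; τ=−ln(0.4303)/13.854=0.061 → t=0.306; u2·a0=0.0351·13.854=0.486 ≤ a1=1.644 → R1 fires; R=0 S=7 B=5 Q=18
Draw 8: a1=0.000, a2=13.335, a3=0.910, a0=14.245; τ=−ln(0.1773)/14.245=0.121 → t=0.427; u2·a0=0.6504·14.245=9.265; a1=0.000 < 9.265 ≤ a1+a2=13.335 → R2 fires; R=0 S=6 B=4 Q=20
Draw 9: a1=0.000, a2=9.144, a3=0.780, a0=9.924; τ=−ln(0.7784)/9.924=0.025 → t=0.453; u2·a0=0.0299·9.924=0.297; a1=0.000 < 0.297 ≤ a1+a2=9.144 → R2 fires; R=0 S=5 B=3 Q=22
Draw 10: a1=0.000, a2=5.715, a3=0.650, a0=6.365; τ=−ln(0.6427)/6.365=0.069 → t=0.522; u2·a0=0.8318·6.365=5.294; a1=0.000 < 5.294 ≤ a1+a2=5.715 → R2 fires; R=0 S=4 B=2 Q=24
Draw 11: a1=0.000, a2=3.048, a3=0.520, a0=3.568; τ=−ln(0.1299)/3.568=0.572 → t=1.094 > T=0.67: stop.
B first becomes ≤ 8 when it reaches 8 at the event at t=0.038.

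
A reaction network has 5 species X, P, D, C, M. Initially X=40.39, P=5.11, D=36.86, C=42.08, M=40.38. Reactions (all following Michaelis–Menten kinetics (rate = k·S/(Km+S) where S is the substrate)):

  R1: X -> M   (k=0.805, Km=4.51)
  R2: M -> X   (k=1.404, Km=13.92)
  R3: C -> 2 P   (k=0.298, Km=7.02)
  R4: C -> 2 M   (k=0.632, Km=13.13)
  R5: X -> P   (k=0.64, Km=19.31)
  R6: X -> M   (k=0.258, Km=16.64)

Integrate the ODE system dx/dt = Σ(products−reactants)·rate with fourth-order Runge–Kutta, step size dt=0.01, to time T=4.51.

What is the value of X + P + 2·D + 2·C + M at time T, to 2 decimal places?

Check how each reaction changes W = X + P + 2·D + 2·C + M (weight of products minus weight of reactants):
R1: X -> M: (1·1) − (1·1) = 1 − 1 = 0
R2: M -> X: (1·1) − (1·1) = 1 − 1 = 0
R3: C -> 2 P: (1·2) − (2·1) = 2 − 2 = 0
R4: C -> 2 M: (1·2) − (2·1) = 2 − 2 = 0
R5: X -> P: (1·1) − (1·1) = 1 − 1 = 0
R6: X -> M: (1·1) − (1·1) = 1 − 1 = 0
Every reaction leaves W unchanged, so W is conserved and no simulation is needed: W(T) = W(0) = 40.39 + 5.11 + 2·36.86 + 2·42.08 + 40.38 = 243.76

Value at T = 243.76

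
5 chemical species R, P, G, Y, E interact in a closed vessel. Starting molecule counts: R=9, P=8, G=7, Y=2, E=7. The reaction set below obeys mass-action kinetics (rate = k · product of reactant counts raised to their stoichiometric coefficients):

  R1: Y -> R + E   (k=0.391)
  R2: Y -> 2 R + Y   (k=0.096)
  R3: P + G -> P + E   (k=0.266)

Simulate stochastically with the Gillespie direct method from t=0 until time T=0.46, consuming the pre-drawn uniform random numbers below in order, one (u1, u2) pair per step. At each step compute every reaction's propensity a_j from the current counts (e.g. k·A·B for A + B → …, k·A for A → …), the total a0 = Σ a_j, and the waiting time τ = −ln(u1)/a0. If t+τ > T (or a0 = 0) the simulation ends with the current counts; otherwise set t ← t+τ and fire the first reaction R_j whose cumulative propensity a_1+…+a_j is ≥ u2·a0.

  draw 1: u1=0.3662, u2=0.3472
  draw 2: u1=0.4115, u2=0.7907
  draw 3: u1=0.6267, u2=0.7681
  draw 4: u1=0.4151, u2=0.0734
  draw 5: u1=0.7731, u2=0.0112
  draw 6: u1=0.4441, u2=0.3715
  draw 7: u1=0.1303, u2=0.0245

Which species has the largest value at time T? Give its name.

t=0.000: R=9 P=8 G=7 Y=2 E=7
Draw 1: a1=0.782, a2=0.192, a3=14.896, a0=15.870; τ=−ln(0.3662)/15.870=0.063 → t=0.063; u2·a0=0.3472·15.870=5.510; a1+a2=0.974 < 5.510 ≤ a1+…+a3=15.870 → R3 fires; R=9 P=8 G=6 Y=2 E=8
Draw 2: a1=0.782, a2=0.192, a3=12.768, a0=13.742; τ=−ln(0.4115)/13.742=0.065 → t=0.128; u2·a0=0.7907·13.742=10.866; a1+a2=0.974 < 10.866 ≤ a1+…+a3=13.742 → R3 fires; R=9 P=8 G=5 Y=2 E=9
Draw 3: a1=0.782, a2=0.192, a3=10.640, a0=11.614; τ=−ln(0.6267)/11.614=0.040 → t=0.168; u2·a0=0.7681·11.614=8.921; a1+a2=0.974 < 8.921 ≤ a1+…+a3=11.614 → R3 fires; R=9 P=8 G=4 Y=2 E=10
Draw 4: a1=0.782, a2=0.192, a3=8.512, a0=9.486; τ=−ln(0.4151)/9.486=0.093 → t=0.261; u2·a0=0.0734·9.486=0.696 ≤ a1=0.782 → R1 fires; R=10 P=8 G=4 Y=1 E=11
Draw 5: a1=0.391, a2=0.096, a3=8.512, a0=8.999; τ=−ln(0.7731)/8.999=0.029 → t=0.289; u2·a0=0.0112·8.999=0.101 ≤ a1=0.391 → R1 fires; R=11 P=8 G=4 Y=0 E=12
Draw 6: a1=0.000, a2=0.000, a3=8.512, a0=8.512; τ=−ln(0.4441)/8.512=0.095 → t=0.385; u2·a0=0.3715·8.512=3.162; a1+a2=0.000 < 3.162 ≤ a1+…+a3=8.512 → R3 fires; R=11 P=8 G=3 Y=0 E=13
Draw 7: a1=0.000, a2=0.000, a3=6.384, a0=6.384; τ=−ln(0.1303)/6.384=0.319 → t=0.704 > T=0.46: stop.
At T=0.46: R=11 P=8 G=3 Y=0 E=13; the largest is E.

Dominant species at T: E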